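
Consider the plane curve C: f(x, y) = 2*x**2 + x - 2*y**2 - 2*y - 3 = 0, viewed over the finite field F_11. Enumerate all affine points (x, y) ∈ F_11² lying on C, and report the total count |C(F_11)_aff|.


Affine F_11-points: {(1, 0), (1, 10), (2, 4), (2, 6), (3, 4), (3, 6), (4, 0), (4, 10), (8, 2), (8, 8)}; count = 10.

For each of the 121 pairs (x, y) ∈ F_11², evaluate f(x, y) mod 11. Record the zeros.
  x = 0: [0↦8, 1↦4, 2↦7, 3↦6, 4↦1, 5↦3, 6↦1, 7↦6, 8↦7, 9↦4, 10↦8]  zeros at y ∈ ∅
  x = 1: [0↦0, 1↦7, 2↦10, 3↦9, 4↦4, 5↦6, 6↦4, 7↦9, 8↦10, 9↦7, 10↦0]  zeros at y ∈ {0, 10}
  x = 2: [0↦7, 1↦3, 2↦6, 3↦5, 4↦0, 5↦2, 6↦0, 7↦5, 8↦6, 9↦3, 10↦7]  zeros at y ∈ {4, 6}
  x = 3: [0↦7, 1↦3, 2↦6, 3↦5, 4↦0, 5↦2, 6↦0, 7↦5, 8↦6, 9↦3, 10↦7]  zeros at y ∈ {4, 6}
  x = 4: [0↦0, 1↦7, 2↦10, 3↦9, 4↦4, 5↦6, 6↦4, 7↦9, 8↦10, 9↦7, 10↦0]  zeros at y ∈ {0, 10}
  x = 5: [0↦8, 1↦4, 2↦7, 3↦6, 4↦1, 5↦3, 6↦1, 7↦6, 8↦7, 9↦4, 10↦8]  zeros at y ∈ ∅
  x = 6: [0↦9, 1↦5, 2↦8, 3↦7, 4↦2, 5↦4, 6↦2, 7↦7, 8↦8, 9↦5, 10↦9]  zeros at y ∈ ∅
  x = 7: [0↦3, 1↦10, 2↦2, 3↦1, 4↦7, 5↦9, 6↦7, 7↦1, 8↦2, 9↦10, 10↦3]  zeros at y ∈ ∅
  x = 8: [0↦1, 1↦8, 2↦0, 3↦10, 4↦5, 5↦7, 6↦5, 7↦10, 8↦0, 9↦8, 10↦1]  zeros at y ∈ {2, 8}
  x = 9: [0↦3, 1↦10, 2↦2, 3↦1, 4↦7, 5↦9, 6↦7, 7↦1, 8↦2, 9↦10, 10↦3]  zeros at y ∈ ∅
  x = 10: [0↦9, 1↦5, 2↦8, 3↦7, 4↦2, 5↦4, 6↦2, 7↦7, 8↦8, 9↦5, 10↦9]  zeros at y ∈ ∅
Collecting zeros: affine points = {(1, 0), (1, 10), (2, 4), (2, 6), (3, 4), (3, 6), (4, 0), (4, 10), (8, 2), (8, 8)}.
Total count |C(F_11)_aff| = 10.


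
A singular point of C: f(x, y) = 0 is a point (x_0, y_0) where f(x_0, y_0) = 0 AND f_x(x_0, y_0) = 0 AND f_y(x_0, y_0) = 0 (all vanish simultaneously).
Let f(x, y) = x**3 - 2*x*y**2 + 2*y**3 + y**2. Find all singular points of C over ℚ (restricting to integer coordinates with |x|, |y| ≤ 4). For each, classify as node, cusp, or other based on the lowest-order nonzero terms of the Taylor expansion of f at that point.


Singular points: {(0, 0)}; classification: cusp.

Compute partial derivatives:
  f_x = 3*x**2 - 2*y**2.
  f_y = -4*x*y + 6*y**2 + 2*y.
Scan x_0 ∈ {−4, ..., 4}. For each x_0, f_y(x_0, y) is a polynomial in y; find its integer roots y ∈ {−4, ..., 4}, then test f_x and f at those candidates.
  x = -4: f_y(-4, y) = 6*y**2 + 18*y; vanishes at y ∈ {-3, 0}. (-4, -3): f_x = 30 ≠ 0; (-4, 0): f_x = 48 ≠ 0.
  x = -3: f_y(-3, y) = 6*y**2 + 14*y; vanishes at y ∈ {0}. (-3, 0): f_x = 27 ≠ 0.
  x = -2: f_y(-2, y) = 6*y**2 + 10*y; vanishes at y ∈ {0}. (-2, 0): f_x = 12 ≠ 0.
  x = -1: f_y(-1, y) = 6*y**2 + 6*y; vanishes at y ∈ {-1, 0}. (-1, -1): f_x = 1 ≠ 0; (-1, 0): f_x = 3 ≠ 0.
  x = 0: f_y(0, y) = 6*y**2 + 2*y; vanishes at y ∈ {0}. (0, 0): f_x = 0, f = 0 — SINGULAR.
  x = 1: f_y(1, y) = 6*y**2 - 2*y; vanishes at y ∈ {0}. (1, 0): f_x = 3 ≠ 0.
  x = 2: f_y(2, y) = 6*y**2 - 6*y; vanishes at y ∈ {0, 1}. (2, 0): f_x = 12 ≠ 0; (2, 1): f_x = 10 ≠ 0.
  x = 3: f_y(3, y) = 6*y**2 - 10*y; vanishes at y ∈ {0}. (3, 0): f_x = 27 ≠ 0.
  x = 4: f_y(4, y) = 6*y**2 - 14*y; vanishes at y ∈ {0}. (4, 0): f_x = 48 ≠ 0.
Only singular point on the grid: (0, 0).
Classify: substitute x = 0 + u, y = 0 + v and expand: f = u**3 - 2*u*v**2 + 2*v**3 + v**2.
No constant or linear terms (consistent with a singular point). Quadratic part: v**2. Cubic part: u**3 - 2*u*v**2 + 2*v**3.
The quadratic part v**2 is a perfect square, so there is a single (double) tangent line v = 0, i.e. y = 0. Restricting the cubic part to that line (v = 0) leaves u**3 ≠ 0, so f is not divisible by v and the branch is v² ≈ -u**3 to lowest order — this is a cusp.
Classification: cusp.


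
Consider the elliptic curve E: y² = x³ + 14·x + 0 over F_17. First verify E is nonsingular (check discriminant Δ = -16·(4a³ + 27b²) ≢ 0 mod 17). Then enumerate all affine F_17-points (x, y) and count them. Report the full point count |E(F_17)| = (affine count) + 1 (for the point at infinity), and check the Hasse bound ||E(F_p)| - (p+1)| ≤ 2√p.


Affine points = {(0, 0), (1, 7), (1, 10), (2, 6), (2, 11), (3, 1), (3, 16), (4, 1), (4, 16), (5, 5), (5, 12), (7, 4), (7, 13), (10, 1), (10, 16), (12, 3), (12, 14), (13, 4), (13, 13), (14, 4), (14, 13), (15, 7), (15, 10), (16, 6), (16, 11)}; affine count = 25; |E(F_17)| = 26.

Discriminant check: Δ ∝ 4a³ + 27b² = 4·14³ + 27·0² = 4·2744 + 27·0 ≡ 11 (mod 17). Nonzero ⇒ E is nonsingular.
For each x ∈ F_17, compute rhs = x³ + 14·x + 0 mod 17, then count y ∈ F_17 with y² ≡ rhs.
  x = 0: rhs = 0, matching y values: 0 (1 points).
  x = 1: rhs = 15, matching y values: 7, 10 (2 points).
  x = 2: rhs = 2, matching y values: 6, 11 (2 points).
  x = 3: rhs = 1, matching y values: 1, 16 (2 points).
  x = 4: rhs = 1, matching y values: 1, 16 (2 points).
  x = 5: rhs = 8, matching y values: 5, 12 (2 points).
  x = 6: rhs = 11, matching y values: none (0 points).
  x = 7: rhs = 16, matching y values: 4, 13 (2 points).
  x = 8: rhs = 12, matching y values: none (0 points).
  x = 9: rhs = 5, matching y values: none (0 points).
  x = 10: rhs = 1, matching y values: 1, 16 (2 points).
  x = 11: rhs = 6, matching y values: none (0 points).
  x = 12: rhs = 9, matching y values: 3, 14 (2 points).
  x = 13: rhs = 16, matching y values: 4, 13 (2 points).
  x = 14: rhs = 16, matching y values: 4, 13 (2 points).
  x = 15: rhs = 15, matching y values: 7, 10 (2 points).
  x = 16: rhs = 2, matching y values: 6, 11 (2 points).
Total affine count: 25.
Full point count |E(F_17)| = 25 + 1 = 26.
Hasse bound: |26 − (17+1)| = |8| = 8 ≤ 2√17 ≈ 8.2462 ✓.


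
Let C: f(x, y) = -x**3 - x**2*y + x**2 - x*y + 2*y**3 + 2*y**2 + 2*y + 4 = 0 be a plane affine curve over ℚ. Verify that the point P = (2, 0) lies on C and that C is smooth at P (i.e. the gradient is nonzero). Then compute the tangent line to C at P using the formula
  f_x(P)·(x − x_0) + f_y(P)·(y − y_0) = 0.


Tangent line at P: -8*x - 4*y + 16 = 0.

Step 1: f(2, 0) = 0, so P lies on C.
Step 2: partial derivatives
  f_x(x, y) = -3*x**2 - 2*x*y + 2*x - y, f_y(x, y) = -x**2 - x + 6*y**2 + 4*y + 2.
  f_x(P) = -8, f_y(P) = -4 (gradient nonzero, so P is smooth).
Step 3: tangent line at P: -8·(x − 2) + -4·(y − 0) = 0.
Expanding: -8*x - 4*y + 16 = 0.


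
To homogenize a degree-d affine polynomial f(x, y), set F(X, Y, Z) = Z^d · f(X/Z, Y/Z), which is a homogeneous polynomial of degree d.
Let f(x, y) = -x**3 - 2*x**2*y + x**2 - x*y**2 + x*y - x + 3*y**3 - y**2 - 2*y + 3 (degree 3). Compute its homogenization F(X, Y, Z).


F(X, Y, Z) = -X**3 - 2*X**2*Y + X**2*Z - X*Y**2 + X*Y*Z - X*Z**2 + 3*Y**3 - Y**2*Z - 2*Y*Z**2 + 3*Z**3

deg(f) = 3.
Substitute x = X/Z, y = Y/Z into f, then multiply by Z^3.
  monomial -1·x^3·y^0 ↦ -1·X^3·Y^0·Z^0.
  monomial -2·x^2·y^1 ↦ -2·X^2·Y^1·Z^0.
  monomial 1·x^2·y^0 ↦ 1·X^2·Y^0·Z^1.
  monomial -1·x^1·y^2 ↦ -1·X^1·Y^2·Z^0.
  monomial 1·x^1·y^1 ↦ 1·X^1·Y^1·Z^1.
  monomial -1·x^1·y^0 ↦ -1·X^1·Y^0·Z^2.
  monomial 3·x^0·y^3 ↦ 3·X^0·Y^3·Z^0.
  monomial -1·x^0·y^2 ↦ -1·X^0·Y^2·Z^1.
  monomial -2·x^0·y^1 ↦ -2·X^0·Y^1·Z^2.
  monomial 3·x^0·y^0 ↦ 3·X^0·Y^0·Z^3.
Collecting: F(X, Y, Z) = -X**3 - 2*X**2*Y + X**2*Z - X*Y**2 + X*Y*Z - X*Z**2 + 3*Y**3 - Y**2*Z - 2*Y*Z**2 + 3*Z**3.


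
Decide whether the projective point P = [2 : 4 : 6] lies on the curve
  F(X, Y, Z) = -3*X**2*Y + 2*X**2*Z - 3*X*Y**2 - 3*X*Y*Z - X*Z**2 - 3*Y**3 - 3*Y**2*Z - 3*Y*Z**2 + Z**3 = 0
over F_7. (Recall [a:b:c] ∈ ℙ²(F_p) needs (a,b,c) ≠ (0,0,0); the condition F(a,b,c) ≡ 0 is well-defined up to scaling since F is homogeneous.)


F(2,4,6) ≡ 0 (mod 7); P is on the curve.

Evaluate F(2, 4, 6) term-by-term (mod 7).
  -3*X**2*Y ↦ -3·4·4·1 = -48
  2*X**2*Z ↦ 2·4·1·6 = 48
  -3*X*Y**2 ↦ -3·2·16·1 = -96
  -3*X*Y*Z ↦ -3·2·4·6 = -144
  -X*Z**2 ↦ -1·2·1·36 = -72
  -3*Y**3 ↦ -3·1·64·1 = -192
  -3*Y**2*Z ↦ -3·1·16·6 = -288
  -3*Y*Z**2 ↦ -3·1·4·36 = -432
  Z**3 ↦ 1·1·1·216 = 216
Sum: F(2, 4, 6) = (-48) + (48) + (-96) + (-144) + (-72) + (-192) + (-288) + (-432) + (216) = -1008.
Reducing mod 7: -1008 ≡ 0 (mod 7).
Since F(a, b, c) ≡ 0 (mod 7), P lies on the curve.


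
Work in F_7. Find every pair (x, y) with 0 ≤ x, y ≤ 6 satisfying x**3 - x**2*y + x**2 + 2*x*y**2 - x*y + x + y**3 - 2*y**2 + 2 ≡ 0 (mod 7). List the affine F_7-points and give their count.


Affine F_7-points: {(0, 5), (2, 5), (3, 6), (6, 2)}; count = 4.

For each of the 49 pairs (x, y) ∈ F_7², evaluate f(x, y) mod 7. Record the zeros.
  x = 0: [0↦2, 1↦1, 2↦2, 3↦4, 4↦6, 5↦0, 6↦6]  zeros at y ∈ {5}
  x = 1: [0↦5, 1↦4, 2↦2, 3↦5, 4↦5, 5↦1, 6↦6]  zeros at y ∈ ∅
  x = 2: [0↦2, 1↦6, 2↦6, 3↦1, 4↦4, 5↦0, 6↦2]  zeros at y ∈ {5}
  x = 3: [0↦6, 1↦6, 2↦6, 3↦5, 4↦2, 5↦3, 6↦0]  zeros at y ∈ {6}
  x = 4: [0↦2, 1↦3, 2↦1, 3↦2, 4↦5, 5↦2, 6↦6]  zeros at y ∈ ∅
  x = 5: [0↦3, 1↦3, 2↦4, 3↦5, 4↦5, 5↦3, 6↦5]  zeros at y ∈ ∅
  x = 6: [0↦1, 1↦5, 2↦0, 3↦6, 4↦1, 5↦5, 6↦3]  zeros at y ∈ {2}
Collecting zeros: affine points = {(0, 5), (2, 5), (3, 6), (6, 2)}.
Total count |C(F_7)_aff| = 4.


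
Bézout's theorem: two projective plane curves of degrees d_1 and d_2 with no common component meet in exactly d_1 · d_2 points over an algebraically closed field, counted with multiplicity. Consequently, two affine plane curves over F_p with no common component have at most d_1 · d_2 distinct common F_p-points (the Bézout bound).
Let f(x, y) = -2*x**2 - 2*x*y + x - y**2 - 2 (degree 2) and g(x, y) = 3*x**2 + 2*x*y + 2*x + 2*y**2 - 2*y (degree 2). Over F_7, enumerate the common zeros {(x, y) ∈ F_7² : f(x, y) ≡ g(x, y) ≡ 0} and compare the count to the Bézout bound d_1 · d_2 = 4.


Common zeros: ∅; count = 0; Bézout bound = 4.

deg(f) = 2, deg(g) = 2, so Bézout bound = 4.
Scan x ∈ F_7. For each x, list the y ∈ F_7 with f(x, y) ≡ 0 and those with g(x, y) ≡ 0 (mod 7); the common zeros in that column are the intersection.
  x = 0: f ≡ 0 at y ∈ ∅; g ≡ 0 at y ∈ {0, 1}; common: ∅.
  x = 1: f ≡ 0 at y ∈ ∅; g ≡ 0 at y ∈ {1, 6}; common: ∅.
  x = 2: f ≡ 0 at y ∈ ∅; g ≡ 0 at y ∈ {2, 4}; common: ∅.
  x = 3: f ≡ 0 at y ∈ ∅; g ≡ 0 at y ∈ {2, 3}; common: ∅.
  x = 4: f ≡ 0 at y ∈ {3}; g ≡ 0 at y ∈ {0, 4}; common: ∅.
  x = 5: f ≡ 0 at y ∈ ∅; g ≡ 0 at y ∈ {5}; common: ∅.
  x = 6: f ≡ 0 at y ∈ ∅; g ≡ 0 at y ∈ {3, 6}; common: ∅.
Collecting: common zeros = ∅, so the count is 0.
Comparison with the Bézout bound: 0 ≤ 4 = deg(f)·deg(g), as expected for curves with no common component (the affine F_7-count falls short of the bound because intersections may lie at infinity, over extension fields, or carry multiplicity).


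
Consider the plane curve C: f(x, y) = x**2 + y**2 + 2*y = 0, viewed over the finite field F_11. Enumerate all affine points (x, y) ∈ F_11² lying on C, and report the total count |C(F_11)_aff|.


Affine F_11-points: {(0, 0), (0, 9), (1, 10), (3, 4), (3, 5), (5, 2), (5, 7), (6, 2), (6, 7), (8, 4), (8, 5), (10, 10)}; count = 12.

For each of the 121 pairs (x, y) ∈ F_11², evaluate f(x, y) mod 11. Record the zeros.
  x = 0: [0↦0, 1↦3, 2↦8, 3↦4, 4↦2, 5↦2, 6↦4, 7↦8, 8↦3, 9↦0, 10↦10]  zeros at y ∈ {0, 9}
  x = 1: [0↦1, 1↦4, 2↦9, 3↦5, 4↦3, 5↦3, 6↦5, 7↦9, 8↦4, 9↦1, 10↦0]  zeros at y ∈ {10}
  x = 2: [0↦4, 1↦7, 2↦1, 3↦8, 4↦6, 5↦6, 6↦8, 7↦1, 8↦7, 9↦4, 10↦3]  zeros at y ∈ ∅
  x = 3: [0↦9, 1↦1, 2↦6, 3↦2, 4↦0, 5↦0, 6↦2, 7↦6, 8↦1, 9↦9, 10↦8]  zeros at y ∈ {4, 5}
  x = 4: [0↦5, 1↦8, 2↦2, 3↦9, 4↦7, 5↦7, 6↦9, 7↦2, 8↦8, 9↦5, 10↦4]  zeros at y ∈ ∅
  x = 5: [0↦3, 1↦6, 2↦0, 3↦7, 4↦5, 5↦5, 6↦7, 7↦0, 8↦6, 9↦3, 10↦2]  zeros at y ∈ {2, 7}
  x = 6: [0↦3, 1↦6, 2↦0, 3↦7, 4↦5, 5↦5, 6↦7, 7↦0, 8↦6, 9↦3, 10↦2]  zeros at y ∈ {2, 7}
  x = 7: [0↦5, 1↦8, 2↦2, 3↦9, 4↦7, 5↦7, 6↦9, 7↦2, 8↦8, 9↦5, 10↦4]  zeros at y ∈ ∅
  x = 8: [0↦9, 1↦1, 2↦6, 3↦2, 4↦0, 5↦0, 6↦2, 7↦6, 8↦1, 9↦9, 10↦8]  zeros at y ∈ {4, 5}
  x = 9: [0↦4, 1↦7, 2↦1, 3↦8, 4↦6, 5↦6, 6↦8, 7↦1, 8↦7, 9↦4, 10↦3]  zeros at y ∈ ∅
  x = 10: [0↦1, 1↦4, 2↦9, 3↦5, 4↦3, 5↦3, 6↦5, 7↦9, 8↦4, 9↦1, 10↦0]  zeros at y ∈ {10}
Collecting zeros: affine points = {(0, 0), (0, 9), (1, 10), (3, 4), (3, 5), (5, 2), (5, 7), (6, 2), (6, 7), (8, 4), (8, 5), (10, 10)}.
Total count |C(F_11)_aff| = 12.


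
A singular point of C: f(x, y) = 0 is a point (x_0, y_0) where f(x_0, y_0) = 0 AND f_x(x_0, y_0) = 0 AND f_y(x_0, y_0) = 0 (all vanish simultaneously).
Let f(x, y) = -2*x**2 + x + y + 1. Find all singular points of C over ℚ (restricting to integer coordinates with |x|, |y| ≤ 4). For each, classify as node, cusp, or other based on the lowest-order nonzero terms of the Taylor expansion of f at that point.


No singular points in the scanned grid; C is smooth there.

Compute partial derivatives:
  f_x = 1 - 4*x.
  f_y = 1.
f_y = 1 is a nonzero constant, so f_y never vanishes: no point (x, y) can satisfy f = f_x = f_y = 0. In particular no (x, y) ∈ {−4, ..., 4}² is singular; the curve is smooth.


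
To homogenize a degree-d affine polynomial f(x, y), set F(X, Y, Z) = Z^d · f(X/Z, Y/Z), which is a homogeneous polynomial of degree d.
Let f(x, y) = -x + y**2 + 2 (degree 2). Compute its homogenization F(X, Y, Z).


F(X, Y, Z) = -X*Z + Y**2 + 2*Z**2

deg(f) = 2.
Substitute x = X/Z, y = Y/Z into f, then multiply by Z^2.
  monomial -1·x^1·y^0 ↦ -1·X^1·Y^0·Z^1.
  monomial 1·x^0·y^2 ↦ 1·X^0·Y^2·Z^0.
  monomial 2·x^0·y^0 ↦ 2·X^0·Y^0·Z^2.
Collecting: F(X, Y, Z) = -X*Z + Y**2 + 2*Z**2.


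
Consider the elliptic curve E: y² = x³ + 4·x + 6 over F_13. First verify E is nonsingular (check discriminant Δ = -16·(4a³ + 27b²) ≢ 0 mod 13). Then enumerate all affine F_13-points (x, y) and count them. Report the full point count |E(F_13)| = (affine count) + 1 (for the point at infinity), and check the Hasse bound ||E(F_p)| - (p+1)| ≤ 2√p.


Affine points = {(2, 3), (2, 10), (6, 5), (6, 8), (7, 0), (8, 2), (8, 11), (9, 2), (9, 11), (11, 4), (11, 9), (12, 1), (12, 12)}; affine count = 13; |E(F_13)| = 14.

Discriminant check: Δ ∝ 4a³ + 27b² = 4·4³ + 27·6² = 4·64 + 27·36 ≡ 6 (mod 13). Nonzero ⇒ E is nonsingular.
For each x ∈ F_13, compute rhs = x³ + 4·x + 6 mod 13, then count y ∈ F_13 with y² ≡ rhs.
  x = 0: rhs = 6, matching y values: none (0 points).
  x = 1: rhs = 11, matching y values: none (0 points).
  x = 2: rhs = 9, matching y values: 3, 10 (2 points).
  x = 3: rhs = 6, matching y values: none (0 points).
  x = 4: rhs = 8, matching y values: none (0 points).
  x = 5: rhs = 8, matching y values: none (0 points).
  x = 6: rhs = 12, matching y values: 5, 8 (2 points).
  x = 7: rhs = 0, matching y values: 0 (1 points).
  x = 8: rhs = 4, matching y values: 2, 11 (2 points).
  x = 9: rhs = 4, matching y values: 2, 11 (2 points).
  x = 10: rhs = 6, matching y values: none (0 points).
  x = 11: rhs = 3, matching y values: 4, 9 (2 points).
  x = 12: rhs = 1, matching y values: 1, 12 (2 points).
Total affine count: 13.
Full point count |E(F_13)| = 13 + 1 = 14.
Hasse bound: |14 − (13+1)| = |0| = 0 ≤ 2√13 ≈ 7.2111 ✓.


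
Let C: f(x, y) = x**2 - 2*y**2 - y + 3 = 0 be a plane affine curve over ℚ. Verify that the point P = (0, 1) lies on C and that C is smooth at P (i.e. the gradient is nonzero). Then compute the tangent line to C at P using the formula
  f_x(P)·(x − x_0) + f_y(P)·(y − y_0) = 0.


Tangent line at P: 5 - 5*y = 0.

Step 1: f(0, 1) = 0, so P lies on C.
Step 2: partial derivatives
  f_x(x, y) = 2*x, f_y(x, y) = -4*y - 1.
  f_x(P) = 0, f_y(P) = -5 (gradient nonzero, so P is smooth).
Step 3: tangent line at P: 0·(x − 0) + -5·(y − 1) = 0.
Expanding: 5 - 5*y = 0.


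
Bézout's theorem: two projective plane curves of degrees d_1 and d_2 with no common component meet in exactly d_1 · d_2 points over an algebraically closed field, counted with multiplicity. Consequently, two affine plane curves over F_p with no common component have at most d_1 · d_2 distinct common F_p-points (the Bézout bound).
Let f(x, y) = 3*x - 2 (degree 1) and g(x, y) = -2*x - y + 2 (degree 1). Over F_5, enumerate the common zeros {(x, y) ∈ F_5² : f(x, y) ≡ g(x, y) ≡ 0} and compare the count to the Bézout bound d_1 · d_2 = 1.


Common zeros: {(4, 4)}; count = 1; Bézout bound = 1.

deg(f) = 1, deg(g) = 1, so Bézout bound = 1.
Scan x ∈ F_5. For each x, list the y ∈ F_5 with f(x, y) ≡ 0 and those with g(x, y) ≡ 0 (mod 5); the common zeros in that column are the intersection.
  x = 0: f ≡ 0 at y ∈ ∅; g ≡ 0 at y ∈ {2}; common: ∅.
  x = 1: f ≡ 0 at y ∈ ∅; g ≡ 0 at y ∈ {0}; common: ∅.
  x = 2: f ≡ 0 at y ∈ ∅; g ≡ 0 at y ∈ {3}; common: ∅.
  x = 3: f ≡ 0 at y ∈ ∅; g ≡ 0 at y ∈ {1}; common: ∅.
  x = 4: f ≡ 0 at y ∈ {0, 1, 2, 3, 4}; g ≡ 0 at y ∈ {4}; common: {4}.
Collecting: common zeros = {(4, 4)}, so the count is 1.
Comparison with the Bézout bound: 1 ≤ 1 = deg(f)·deg(g), as expected for curves with no common component (the bound is attained).


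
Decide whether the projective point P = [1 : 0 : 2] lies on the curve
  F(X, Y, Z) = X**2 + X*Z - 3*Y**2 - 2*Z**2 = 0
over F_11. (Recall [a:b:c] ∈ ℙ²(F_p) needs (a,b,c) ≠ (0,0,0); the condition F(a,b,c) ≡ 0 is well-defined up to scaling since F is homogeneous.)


F(1,0,2) ≡ 6 (mod 11); P is NOT on the curve.

Evaluate F(1, 0, 2) term-by-term (mod 11).
  X**2 ↦ 1·1·1·1 = 1
  X*Z ↦ 1·1·1·2 = 2
  -3*Y**2 ↦ -3·1·0·1 = 0
  -2*Z**2 ↦ -2·1·1·4 = -8
Sum: F(1, 0, 2) = (1) + (2) + (0) + (-8) = -5.
Reducing mod 11: -5 ≡ 6 (mod 11).
Since F(a, b, c) ≡ 6 ≠ 0 (mod 11), P does NOT lie on the curve.


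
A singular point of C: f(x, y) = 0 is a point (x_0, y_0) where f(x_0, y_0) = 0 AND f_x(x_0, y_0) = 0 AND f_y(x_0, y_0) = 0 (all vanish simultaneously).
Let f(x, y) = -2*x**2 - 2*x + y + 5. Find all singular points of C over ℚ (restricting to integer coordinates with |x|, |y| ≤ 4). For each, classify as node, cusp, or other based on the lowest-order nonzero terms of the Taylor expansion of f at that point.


No singular points in the scanned grid; C is smooth there.

Compute partial derivatives:
  f_x = -4*x - 2.
  f_y = 1.
f_y = 1 is a nonzero constant, so f_y never vanishes: no point (x, y) can satisfy f = f_x = f_y = 0. In particular no (x, y) ∈ {−4, ..., 4}² is singular; the curve is smooth.


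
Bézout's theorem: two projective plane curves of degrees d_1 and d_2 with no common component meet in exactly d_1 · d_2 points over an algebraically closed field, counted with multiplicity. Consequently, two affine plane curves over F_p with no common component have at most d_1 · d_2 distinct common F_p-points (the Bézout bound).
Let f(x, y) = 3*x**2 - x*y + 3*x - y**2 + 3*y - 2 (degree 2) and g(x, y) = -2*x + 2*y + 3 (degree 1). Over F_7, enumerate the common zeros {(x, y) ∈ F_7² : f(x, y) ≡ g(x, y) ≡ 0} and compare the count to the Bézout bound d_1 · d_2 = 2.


Common zeros: {(0, 2)}; count = 1; Bézout bound = 2.

deg(f) = 2, deg(g) = 1, so Bézout bound = 2.
Scan x ∈ F_7. For each x, list the y ∈ F_7 with f(x, y) ≡ 0 and those with g(x, y) ≡ 0 (mod 7); the common zeros in that column are the intersection.
  x = 0: f ≡ 0 at y ∈ {1, 2}; g ≡ 0 at y ∈ {2}; common: {2}.
  x = 1: f ≡ 0 at y ∈ ∅; g ≡ 0 at y ∈ {3}; common: ∅.
  x = 2: f ≡ 0 at y ∈ {2, 6}; g ≡ 0 at y ∈ {4}; common: ∅.
  x = 3: f ≡ 0 at y ∈ ∅; g ≡ 0 at y ∈ {5}; common: ∅.
  x = 4: f ≡ 0 at y ∈ {1, 5}; g ≡ 0 at y ∈ {6}; common: ∅.
  x = 5: f ≡ 0 at y ∈ ∅; g ≡ 0 at y ∈ {0}; common: ∅.
  x = 6: f ≡ 0 at y ∈ {5, 6}; g ≡ 0 at y ∈ {1}; common: ∅.
Collecting: common zeros = {(0, 2)}, so the count is 1.
Comparison with the Bézout bound: 1 ≤ 2 = deg(f)·deg(g), as expected for curves with no common component (the affine F_7-count falls short of the bound because intersections may lie at infinity, over extension fields, or carry multiplicity).


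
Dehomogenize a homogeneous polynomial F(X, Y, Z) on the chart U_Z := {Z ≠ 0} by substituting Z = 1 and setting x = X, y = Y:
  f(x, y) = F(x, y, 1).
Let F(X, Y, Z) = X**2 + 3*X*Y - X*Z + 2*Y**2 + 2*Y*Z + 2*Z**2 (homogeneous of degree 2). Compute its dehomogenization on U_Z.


f(x, y) = x**2 + 3*x*y - x + 2*y**2 + 2*y + 2

On U_Z we set Z = 1. Each monomial c·X^i·Y^j·Z^k in F becomes c·x^i·y^j·1^k = c·x^i·y^j.
Substituting Z = 1: F(X, Y, 1) = x**2 + 3*x*y - x + 2*y**2 + 2*y + 2.
Note: deg(f) ≤ deg(F) = 2; strict inequality happens when F is divisible by Z (lost terms).


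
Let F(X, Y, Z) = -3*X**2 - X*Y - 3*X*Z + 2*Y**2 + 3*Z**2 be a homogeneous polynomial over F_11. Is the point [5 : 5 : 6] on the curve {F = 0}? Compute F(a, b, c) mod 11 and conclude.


F(5,5,6) ≡ 1 (mod 11); P is NOT on the curve.

Evaluate F(5, 5, 6) term-by-term (mod 11).
  -3*X**2 ↦ -3·25·1·1 = -75
  -X*Y ↦ -1·5·5·1 = -25
  -3*X*Z ↦ -3·5·1·6 = -90
  2*Y**2 ↦ 2·1·25·1 = 50
  3*Z**2 ↦ 3·1·1·36 = 108
Sum: F(5, 5, 6) = (-75) + (-25) + (-90) + (50) + (108) = -32.
Reducing mod 11: -32 ≡ 1 (mod 11).
Since F(a, b, c) ≡ 1 ≠ 0 (mod 11), P does NOT lie on the curve.


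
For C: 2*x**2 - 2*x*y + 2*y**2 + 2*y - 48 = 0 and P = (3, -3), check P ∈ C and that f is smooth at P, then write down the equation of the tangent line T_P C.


Tangent line at P: 18*x - 16*y - 102 = 0.

Step 1: f(3, -3) = 0, so P lies on C.
Step 2: partial derivatives
  f_x(x, y) = 4*x - 2*y, f_y(x, y) = -2*x + 4*y + 2.
  f_x(P) = 18, f_y(P) = -16 (gradient nonzero, so P is smooth).
Step 3: tangent line at P: 18·(x − 3) + -16·(y − -3) = 0.
Expanding: 18*x - 16*y - 102 = 0.


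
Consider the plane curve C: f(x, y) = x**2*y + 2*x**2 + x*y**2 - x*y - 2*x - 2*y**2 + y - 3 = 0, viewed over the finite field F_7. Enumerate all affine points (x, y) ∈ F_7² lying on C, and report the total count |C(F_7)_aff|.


Affine F_7-points: {(2, 2), (4, 0), (4, 4), (5, 2), (5, 5), (6, 4)}; count = 6.

For each of the 49 pairs (x, y) ∈ F_7², evaluate f(x, y) mod 7. Record the zeros.
  x = 0: [0↦4, 1↦3, 2↦5, 3↦3, 4↦4, 5↦1, 6↦1]  zeros at y ∈ ∅
  x = 1: [0↦4, 1↦4, 2↦2, 3↦5, 4↦6, 5↦5, 6↦2]  zeros at y ∈ ∅
  x = 2: [0↦1, 1↦4, 2↦0, 3↦3, 4↦6, 5↦2, 6↦5]  zeros at y ∈ {2}
  x = 3: [0↦2, 1↦3, 2↦6, 3↦4, 4↦4, 5↦6, 6↦3]  zeros at y ∈ ∅
  x = 4: [0↦0, 1↦1, 2↦6, 3↦1, 4↦0, 5↦3, 6↦3]  zeros at y ∈ {0, 4}
  x = 5: [0↦2, 1↦5, 2↦0, 3↦1, 4↦1, 5↦0, 6↦5]  zeros at y ∈ {2, 5}
  x = 6: [0↦1, 1↦1, 2↦2, 3↦4, 4↦0, 5↦4, 6↦2]  zeros at y ∈ {4}
Collecting zeros: affine points = {(2, 2), (4, 0), (4, 4), (5, 2), (5, 5), (6, 4)}.
Total count |C(F_7)_aff| = 6.


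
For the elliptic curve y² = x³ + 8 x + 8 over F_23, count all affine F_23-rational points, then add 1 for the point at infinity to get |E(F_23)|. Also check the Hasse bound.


Affine points = {(0, 10), (0, 13), (2, 3), (2, 20), (3, 6), (3, 17), (4, 9), (4, 14), (5, 9), (5, 14), (7, 4), (7, 19), (8, 3), (8, 20), (9, 2), (9, 21), (11, 1), (11, 22), (13, 3), (13, 20), (14, 9), (14, 14), (16, 0), (18, 2), (18, 21), (19, 2), (19, 21), (20, 7), (20, 16)}; affine count = 29; |E(F_23)| = 30.

Discriminant check: Δ ∝ 4a³ + 27b² = 4·8³ + 27·8² = 4·512 + 27·64 ≡ 4 (mod 23). Nonzero ⇒ E is nonsingular.
For each x ∈ F_23, compute rhs = x³ + 8·x + 8 mod 23, then count y ∈ F_23 with y² ≡ rhs.
  x = 0: rhs = 8, matching y values: 10, 13 (2 points).
  x = 1: rhs = 17, matching y values: none (0 points).
  x = 2: rhs = 9, matching y values: 3, 20 (2 points).
  x = 3: rhs = 13, matching y values: 6, 17 (2 points).
  x = 4: rhs = 12, matching y values: 9, 14 (2 points).
  x = 5: rhs = 12, matching y values: 9, 14 (2 points).
  x = 6: rhs = 19, matching y values: none (0 points).
  x = 7: rhs = 16, matching y values: 4, 19 (2 points).
  x = 8: rhs = 9, matching y values: 3, 20 (2 points).
  x = 9: rhs = 4, matching y values: 2, 21 (2 points).
  x = 10: rhs = 7, matching y values: none (0 points).
  x = 11: rhs = 1, matching y values: 1, 22 (2 points).
  x = 12: rhs = 15, matching y values: none (0 points).
  x = 13: rhs = 9, matching y values: 3, 20 (2 points).
  x = 14: rhs = 12, matching y values: 9, 14 (2 points).
  x = 15: rhs = 7, matching y values: none (0 points).
  x = 16: rhs = 0, matching y values: 0 (1 points).
  x = 17: rhs = 20, matching y values: none (0 points).
  x = 18: rhs = 4, matching y values: 2, 21 (2 points).
  x = 19: rhs = 4, matching y values: 2, 21 (2 points).
  x = 20: rhs = 3, matching y values: 7, 16 (2 points).
  x = 21: rhs = 7, matching y values: none (0 points).
  x = 22: rhs = 22, matching y values: none (0 points).
Total affine count: 29.
Full point count |E(F_23)| = 29 + 1 = 30.
Hasse bound: |30 − (23+1)| = |6| = 6 ≤ 2√23 ≈ 9.5917 ✓.


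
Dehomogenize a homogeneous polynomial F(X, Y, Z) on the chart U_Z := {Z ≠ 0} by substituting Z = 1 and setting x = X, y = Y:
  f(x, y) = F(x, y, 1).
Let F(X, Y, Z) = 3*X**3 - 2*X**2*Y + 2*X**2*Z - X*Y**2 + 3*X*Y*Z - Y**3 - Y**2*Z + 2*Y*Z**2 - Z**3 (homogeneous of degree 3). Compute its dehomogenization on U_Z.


f(x, y) = 3*x**3 - 2*x**2*y + 2*x**2 - x*y**2 + 3*x*y - y**3 - y**2 + 2*y - 1

On U_Z we set Z = 1. Each monomial c·X^i·Y^j·Z^k in F becomes c·x^i·y^j·1^k = c·x^i·y^j.
Substituting Z = 1: F(X, Y, 1) = 3*x**3 - 2*x**2*y + 2*x**2 - x*y**2 + 3*x*y - y**3 - y**2 + 2*y - 1.
Note: deg(f) ≤ deg(F) = 3; strict inequality happens when F is divisible by Z (lost terms).


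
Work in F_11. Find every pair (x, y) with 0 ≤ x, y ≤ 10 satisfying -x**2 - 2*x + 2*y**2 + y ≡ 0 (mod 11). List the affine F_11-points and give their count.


Affine F_11-points: {(0, 0), (0, 5), (1, 1), (1, 4), (3, 8), (6, 8), (8, 1), (8, 4), (9, 0), (9, 5), (10, 2), (10, 3)}; count = 12.

For each of the 121 pairs (x, y) ∈ F_11², evaluate f(x, y) mod 11. Record the zeros.
  x = 0: [0↦0, 1↦3, 2↦10, 3↦10, 4↦3, 5↦0, 6↦1, 7↦6, 8↦4, 9↦6, 10↦1]  zeros at y ∈ {0, 5}
  x = 1: [0↦8, 1↦0, 2↦7, 3↦7, 4↦0, 5↦8, 6↦9, 7↦3, 8↦1, 9↦3, 10↦9]  zeros at y ∈ {1, 4}
  x = 2: [0↦3, 1↦6, 2↦2, 3↦2, 4↦6, 5↦3, 6↦4, 7↦9, 8↦7, 9↦9, 10↦4]  zeros at y ∈ ∅
  x = 3: [0↦7, 1↦10, 2↦6, 3↦6, 4↦10, 5↦7, 6↦8, 7↦2, 8↦0, 9↦2, 10↦8]  zeros at y ∈ {8}
  x = 4: [0↦9, 1↦1, 2↦8, 3↦8, 4↦1, 5↦9, 6↦10, 7↦4, 8↦2, 9↦4, 10↦10]  zeros at y ∈ ∅
  x = 5: [0↦9, 1↦1, 2↦8, 3↦8, 4↦1, 5↦9, 6↦10, 7↦4, 8↦2, 9↦4, 10↦10]  zeros at y ∈ ∅
  x = 6: [0↦7, 1↦10, 2↦6, 3↦6, 4↦10, 5↦7, 6↦8, 7↦2, 8↦0, 9↦2, 10↦8]  zeros at y ∈ {8}
  x = 7: [0↦3, 1↦6, 2↦2, 3↦2, 4↦6, 5↦3, 6↦4, 7↦9, 8↦7, 9↦9, 10↦4]  zeros at y ∈ ∅
  x = 8: [0↦8, 1↦0, 2↦7, 3↦7, 4↦0, 5↦8, 6↦9, 7↦3, 8↦1, 9↦3, 10↦9]  zeros at y ∈ {1, 4}
  x = 9: [0↦0, 1↦3, 2↦10, 3↦10, 4↦3, 5↦0, 6↦1, 7↦6, 8↦4, 9↦6, 10↦1]  zeros at y ∈ {0, 5}
  x = 10: [0↦1, 1↦4, 2↦0, 3↦0, 4↦4, 5↦1, 6↦2, 7↦7, 8↦5, 9↦7, 10↦2]  zeros at y ∈ {2, 3}
Collecting zeros: affine points = {(0, 0), (0, 5), (1, 1), (1, 4), (3, 8), (6, 8), (8, 1), (8, 4), (9, 0), (9, 5), (10, 2), (10, 3)}.
Total count |C(F_11)_aff| = 12.


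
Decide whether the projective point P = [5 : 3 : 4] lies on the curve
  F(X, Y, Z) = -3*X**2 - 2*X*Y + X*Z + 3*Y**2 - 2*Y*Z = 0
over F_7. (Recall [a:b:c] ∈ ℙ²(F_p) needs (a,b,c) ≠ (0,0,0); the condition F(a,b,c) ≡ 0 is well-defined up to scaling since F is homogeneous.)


F(5,3,4) ≡ 2 (mod 7); P is NOT on the curve.

Evaluate F(5, 3, 4) term-by-term (mod 7).
  -3*X**2 ↦ -3·25·1·1 = -75
  -2*X*Y ↦ -2·5·3·1 = -30
  X*Z ↦ 1·5·1·4 = 20
  3*Y**2 ↦ 3·1·9·1 = 27
  -2*Y*Z ↦ -2·1·3·4 = -24
Sum: F(5, 3, 4) = (-75) + (-30) + (20) + (27) + (-24) = -82.
Reducing mod 7: -82 ≡ 2 (mod 7).
Since F(a, b, c) ≡ 2 ≠ 0 (mod 7), P does NOT lie on the curve.


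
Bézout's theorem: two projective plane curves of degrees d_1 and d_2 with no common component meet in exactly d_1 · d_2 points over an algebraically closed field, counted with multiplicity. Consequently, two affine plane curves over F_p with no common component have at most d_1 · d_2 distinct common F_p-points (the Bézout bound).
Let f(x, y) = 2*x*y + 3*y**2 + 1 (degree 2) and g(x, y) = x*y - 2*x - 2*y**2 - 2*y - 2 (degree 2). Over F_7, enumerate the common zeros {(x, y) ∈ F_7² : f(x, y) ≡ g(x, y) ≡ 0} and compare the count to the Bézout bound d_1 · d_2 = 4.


Common zeros: {(0, 4), (2, 2)}; count = 2; Bézout bound = 4.

deg(f) = 2, deg(g) = 2, so Bézout bound = 4.
Scan x ∈ F_7. For each x, list the y ∈ F_7 with f(x, y) ≡ 0 and those with g(x, y) ≡ 0 (mod 7); the common zeros in that column are the intersection.
  x = 0: f ≡ 0 at y ∈ {3, 4}; g ≡ 0 at y ∈ {2, 4}; common: {4}.
  x = 1: f ≡ 0 at y ∈ ∅; g ≡ 0 at y ∈ {1, 2}; common: ∅.
  x = 2: f ≡ 0 at y ∈ {2, 6}; g ≡ 0 at y ∈ {2, 5}; common: {2}.
  x = 3: f ≡ 0 at y ∈ ∅; g ≡ 0 at y ∈ {2}; common: ∅.
  x = 4: f ≡ 0 at y ∈ ∅; g ≡ 0 at y ∈ {2, 6}; common: ∅.
  x = 5: f ≡ 0 at y ∈ {1, 5}; g ≡ 0 at y ∈ {2, 3}; common: ∅.
  x = 6: f ≡ 0 at y ∈ ∅; g ≡ 0 at y ∈ {0, 2}; common: ∅.
Collecting: common zeros = {(0, 4), (2, 2)}, so the count is 2.
Comparison with the Bézout bound: 2 ≤ 4 = deg(f)·deg(g), as expected for curves with no common component (the affine F_7-count falls short of the bound because intersections may lie at infinity, over extension fields, or carry multiplicity).


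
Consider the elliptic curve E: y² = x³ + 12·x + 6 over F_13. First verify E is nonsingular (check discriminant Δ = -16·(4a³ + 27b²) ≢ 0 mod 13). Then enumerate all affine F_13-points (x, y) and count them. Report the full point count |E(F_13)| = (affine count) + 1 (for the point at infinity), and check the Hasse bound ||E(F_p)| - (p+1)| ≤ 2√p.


Affine points = {(2, 5), (2, 8), (3, 2), (3, 11), (4, 1), (4, 12), (5, 3), (5, 10), (7, 2), (7, 11), (8, 4), (8, 9), (11, 0)}; affine count = 13; |E(F_13)| = 14.

Discriminant check: Δ ∝ 4a³ + 27b² = 4·12³ + 27·6² = 4·1728 + 27·36 ≡ 6 (mod 13). Nonzero ⇒ E is nonsingular.
For each x ∈ F_13, compute rhs = x³ + 12·x + 6 mod 13, then count y ∈ F_13 with y² ≡ rhs.
  x = 0: rhs = 6, matching y values: none (0 points).
  x = 1: rhs = 6, matching y values: none (0 points).
  x = 2: rhs = 12, matching y values: 5, 8 (2 points).
  x = 3: rhs = 4, matching y values: 2, 11 (2 points).
  x = 4: rhs = 1, matching y values: 1, 12 (2 points).
  x = 5: rhs = 9, matching y values: 3, 10 (2 points).
  x = 6: rhs = 8, matching y values: none (0 points).
  x = 7: rhs = 4, matching y values: 2, 11 (2 points).
  x = 8: rhs = 3, matching y values: 4, 9 (2 points).
  x = 9: rhs = 11, matching y values: none (0 points).
  x = 10: rhs = 8, matching y values: none (0 points).
  x = 11: rhs = 0, matching y values: 0 (1 points).
  x = 12: rhs = 6, matching y values: none (0 points).
Total affine count: 13.
Full point count |E(F_13)| = 13 + 1 = 14.
Hasse bound: |14 − (13+1)| = |0| = 0 ≤ 2√13 ≈ 7.2111 ✓.


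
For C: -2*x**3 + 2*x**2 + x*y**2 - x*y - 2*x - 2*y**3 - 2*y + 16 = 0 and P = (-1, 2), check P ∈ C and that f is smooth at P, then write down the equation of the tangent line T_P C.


Tangent line at P: -10*x - 29*y + 48 = 0.

Step 1: f(-1, 2) = 0, so P lies on C.
Step 2: partial derivatives
  f_x(x, y) = -6*x**2 + 4*x + y**2 - y - 2, f_y(x, y) = 2*x*y - x - 6*y**2 - 2.
  f_x(P) = -10, f_y(P) = -29 (gradient nonzero, so P is smooth).
Step 3: tangent line at P: -10·(x − -1) + -29·(y − 2) = 0.
Expanding: -10*x - 29*y + 48 = 0.


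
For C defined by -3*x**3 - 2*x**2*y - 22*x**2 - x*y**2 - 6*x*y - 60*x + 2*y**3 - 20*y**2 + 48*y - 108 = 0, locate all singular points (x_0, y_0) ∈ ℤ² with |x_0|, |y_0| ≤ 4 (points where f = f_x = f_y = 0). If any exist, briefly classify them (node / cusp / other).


Singular points: {(-3, 3)}; classification: node.

Compute partial derivatives:
  f_x = -9*x**2 - 4*x*y - 44*x - y**2 - 6*y - 60.
  f_y = -2*x**2 - 2*x*y - 6*x + 6*y**2 - 40*y + 48.
Scan x_0 ∈ {−4, ..., 4}. For each x_0, f_y(x_0, y) is a polynomial in y; find its integer roots y ∈ {−4, ..., 4}, then test f_x and f at those candidates.
  x = -4: f_y(-4, y) = 6*y**2 - 32*y + 40; vanishes at y ∈ {2}. (-4, 2): f_x = -12 ≠ 0.
  x = -3: f_y(-3, y) = 6*y**2 - 34*y + 48; vanishes at y ∈ {3}. (-3, 3): f_x = 0, f = 0 — SINGULAR.
  x = -2: f_y(-2, y) = 6*y**2 - 36*y + 52; no integer root y with |y| ≤ 4.
  x = -1: f_y(-1, y) = 6*y**2 - 38*y + 52; vanishes at y ∈ {2}. (-1, 2): f_x = -33 ≠ 0.
  x = 0: f_y(0, y) = 6*y**2 - 40*y + 48; no integer root y with |y| ≤ 4.
  x = 1: f_y(1, y) = 6*y**2 - 42*y + 40; no integer root y with |y| ≤ 4.
  x = 2: f_y(2, y) = 6*y**2 - 44*y + 28; no integer root y with |y| ≤ 4.
  x = 3: f_y(3, y) = 6*y**2 - 46*y + 12; no integer root y with |y| ≤ 4.
  x = 4: f_y(4, y) = 6*y**2 - 48*y - 8; no integer root y with |y| ≤ 4.
Only singular point on the grid: (-3, 3).
Classify: substitute x = -3 + u, y = 3 + v and expand: f = -3*u**3 - 2*u**2*v - u**2 - u*v**2 + 2*v**3 + v**2.
No constant or linear terms (consistent with a singular point). Quadratic part: -u**2 + v**2. Cubic part: -3*u**3 - 2*u**2*v - u*v**2 + 2*v**3.
The quadratic part v**2 - u**2 = (v − u)(v + u) splits into two distinct linear factors, so there are two distinct tangent lines y − 3 = ±(x − -3) — this is a node (ordinary double point).
Classification: node.


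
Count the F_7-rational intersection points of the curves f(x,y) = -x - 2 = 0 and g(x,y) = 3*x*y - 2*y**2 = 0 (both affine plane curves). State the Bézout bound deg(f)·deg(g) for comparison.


Common zeros: {(5, 0), (5, 4)}; count = 2; Bézout bound = 2.

deg(f) = 1, deg(g) = 2, so Bézout bound = 2.
Scan x ∈ F_7. For each x, list the y ∈ F_7 with f(x, y) ≡ 0 and those with g(x, y) ≡ 0 (mod 7); the common zeros in that column are the intersection.
  x = 0: f ≡ 0 at y ∈ ∅; g ≡ 0 at y ∈ {0}; common: ∅.
  x = 1: f ≡ 0 at y ∈ ∅; g ≡ 0 at y ∈ {0, 5}; common: ∅.
  x = 2: f ≡ 0 at y ∈ ∅; g ≡ 0 at y ∈ {0, 3}; common: ∅.
  x = 3: f ≡ 0 at y ∈ ∅; g ≡ 0 at y ∈ {0, 1}; common: ∅.
  x = 4: f ≡ 0 at y ∈ ∅; g ≡ 0 at y ∈ {0, 6}; common: ∅.
  x = 5: f ≡ 0 at y ∈ {0, 1, 2, 3, 4, 5, 6}; g ≡ 0 at y ∈ {0, 4}; common: {0, 4}.
  x = 6: f ≡ 0 at y ∈ ∅; g ≡ 0 at y ∈ {0, 2}; common: ∅.
Collecting: common zeros = {(5, 0), (5, 4)}, so the count is 2.
Comparison with the Bézout bound: 2 ≤ 2 = deg(f)·deg(g), as expected for curves with no common component (the bound is attained).


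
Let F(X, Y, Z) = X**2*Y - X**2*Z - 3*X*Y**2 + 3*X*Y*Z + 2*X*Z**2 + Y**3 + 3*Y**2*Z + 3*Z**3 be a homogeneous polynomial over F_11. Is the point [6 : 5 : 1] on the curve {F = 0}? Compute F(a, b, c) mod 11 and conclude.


F(6,5,1) ≡ 10 (mod 11); P is NOT on the curve.

Evaluate F(6, 5, 1) term-by-term (mod 11).
  X**2*Y ↦ 1·36·5·1 = 180
  -X**2*Z ↦ -1·36·1·1 = -36
  -3*X*Y**2 ↦ -3·6·25·1 = -450
  3*X*Y*Z ↦ 3·6·5·1 = 90
  2*X*Z**2 ↦ 2·6·1·1 = 12
  Y**3 ↦ 1·1·125·1 = 125
  3*Y**2*Z ↦ 3·1·25·1 = 75
  3*Z**3 ↦ 3·1·1·1 = 3
Sum: F(6, 5, 1) = (180) + (-36) + (-450) + (90) + (12) + (125) + (75) + (3) = -1.
Reducing mod 11: -1 ≡ 10 (mod 11).
Since F(a, b, c) ≡ 10 ≠ 0 (mod 11), P does NOT lie on the curve.


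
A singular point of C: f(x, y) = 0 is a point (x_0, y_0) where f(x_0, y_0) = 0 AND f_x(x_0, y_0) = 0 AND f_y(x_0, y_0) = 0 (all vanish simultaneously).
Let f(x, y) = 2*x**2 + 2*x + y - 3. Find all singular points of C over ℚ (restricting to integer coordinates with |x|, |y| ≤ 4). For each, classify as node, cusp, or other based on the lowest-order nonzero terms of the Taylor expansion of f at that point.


No singular points in the scanned grid; C is smooth there.

Compute partial derivatives:
  f_x = 4*x + 2.
  f_y = 1.
f_y = 1 is a nonzero constant, so f_y never vanishes: no point (x, y) can satisfy f = f_x = f_y = 0. In particular no (x, y) ∈ {−4, ..., 4}² is singular; the curve is smooth.


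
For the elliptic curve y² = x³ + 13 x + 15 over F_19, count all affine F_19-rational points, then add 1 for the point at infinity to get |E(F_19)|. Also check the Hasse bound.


Affine points = {(2, 7), (2, 12), (3, 9), (3, 10), (4, 6), (4, 13), (6, 9), (6, 10), (8, 2), (8, 17), (9, 5), (9, 14), (10, 9), (10, 10), (11, 8), (11, 11), (13, 5), (13, 14), (16, 5), (16, 14), (17, 0), (18, 1), (18, 18)}; affine count = 23; |E(F_19)| = 24.

Discriminant check: Δ ∝ 4a³ + 27b² = 4·13³ + 27·15² = 4·2197 + 27·225 ≡ 5 (mod 19). Nonzero ⇒ E is nonsingular.
For each x ∈ F_19, compute rhs = x³ + 13·x + 15 mod 19, then count y ∈ F_19 with y² ≡ rhs.
  x = 0: rhs = 15, matching y values: none (0 points).
  x = 1: rhs = 10, matching y values: none (0 points).
  x = 2: rhs = 11, matching y values: 7, 12 (2 points).
  x = 3: rhs = 5, matching y values: 9, 10 (2 points).
  x = 4: rhs = 17, matching y values: 6, 13 (2 points).
  x = 5: rhs = 15, matching y values: none (0 points).
  x = 6: rhs = 5, matching y values: 9, 10 (2 points).
  x = 7: rhs = 12, matching y values: none (0 points).
  x = 8: rhs = 4, matching y values: 2, 17 (2 points).
  x = 9: rhs = 6, matching y values: 5, 14 (2 points).
  x = 10: rhs = 5, matching y values: 9, 10 (2 points).
  x = 11: rhs = 7, matching y values: 8, 11 (2 points).
  x = 12: rhs = 18, matching y values: none (0 points).
  x = 13: rhs = 6, matching y values: 5, 14 (2 points).
  x = 14: rhs = 15, matching y values: none (0 points).
  x = 15: rhs = 13, matching y values: none (0 points).
  x = 16: rhs = 6, matching y values: 5, 14 (2 points).
  x = 17: rhs = 0, matching y values: 0 (1 points).
  x = 18: rhs = 1, matching y values: 1, 18 (2 points).
Total affine count: 23.
Full point count |E(F_19)| = 23 + 1 = 24.
Hasse bound: |24 − (19+1)| = |4| = 4 ≤ 2√19 ≈ 8.7178 ✓.


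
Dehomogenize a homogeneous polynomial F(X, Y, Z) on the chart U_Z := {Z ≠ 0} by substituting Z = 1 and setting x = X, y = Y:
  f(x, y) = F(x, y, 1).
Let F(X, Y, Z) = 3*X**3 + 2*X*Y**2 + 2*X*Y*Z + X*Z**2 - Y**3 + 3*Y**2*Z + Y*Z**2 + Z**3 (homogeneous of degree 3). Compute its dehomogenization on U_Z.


f(x, y) = 3*x**3 + 2*x*y**2 + 2*x*y + x - y**3 + 3*y**2 + y + 1

On U_Z we set Z = 1. Each monomial c·X^i·Y^j·Z^k in F becomes c·x^i·y^j·1^k = c·x^i·y^j.
Substituting Z = 1: F(X, Y, 1) = 3*x**3 + 2*x*y**2 + 2*x*y + x - y**3 + 3*y**2 + y + 1.
Note: deg(f) ≤ deg(F) = 3; strict inequality happens when F is divisible by Z (lost terms).


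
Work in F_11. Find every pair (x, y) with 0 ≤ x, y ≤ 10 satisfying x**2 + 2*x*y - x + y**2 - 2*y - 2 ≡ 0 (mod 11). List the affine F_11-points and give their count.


Affine F_11-points: {(0, 6), (0, 7), (2, 0), (2, 9), (3, 9), (5, 4), (5, 10), (9, 7), (9, 10), (10, 0), (10, 4)}; count = 11.

For each of the 121 pairs (x, y) ∈ F_11², evaluate f(x, y) mod 11. Record the zeros.
  x = 0: [0↦9, 1↦8, 2↦9, 3↦1, 4↦6, 5↦2, 6↦0, 7↦0, 8↦2, 9↦6, 10↦1]  zeros at y ∈ {6, 7}
  x = 1: [0↦9, 1↦10, 2↦2, 3↦7, 4↦3, 5↦1, 6↦1, 7↦3, 8↦7, 9↦2, 10↦10]  zeros at y ∈ ∅
  x = 2: [0↦0, 1↦3, 2↦8, 3↦4, 4↦2, 5↦2, 6↦4, 7↦8, 8↦3, 9↦0, 10↦10]  zeros at y ∈ {0, 9}
  x = 3: [0↦4, 1↦9, 2↦5, 3↦3, 4↦3, 5↦5, 6↦9, 7↦4, 8↦1, 9↦0, 10↦1]  zeros at y ∈ {9}
  x = 4: [0↦10, 1↦6, 2↦4, 3↦4, 4↦6, 5↦10, 6↦5, 7↦2, 8↦1, 9↦2, 10↦5]  zeros at y ∈ ∅
  x = 5: [0↦7, 1↦5, 2↦5, 3↦7, 4↦0, 5↦6, 6↦3, 7↦2, 8↦3, 9↦6, 10↦0]  zeros at y ∈ {4, 10}
  x = 6: [0↦6, 1↦6, 2↦8, 3↦1, 4↦7, 5↦4, 6↦3, 7↦4, 8↦7, 9↦1, 10↦8]  zeros at y ∈ ∅
  x = 7: [0↦7, 1↦9, 2↦2, 3↦8, 4↦5, 5↦4, 6↦5, 7↦8, 8↦2, 9↦9, 10↦7]  zeros at y ∈ ∅
  x = 8: [0↦10, 1↦3, 2↦9, 3↦6, 4↦5, 5↦6, 6↦9, 7↦3, 8↦10, 9↦8, 10↦8]  zeros at y ∈ ∅
  x = 9: [0↦4, 1↦10, 2↦7, 3↦6, 4↦7, 5↦10, 6↦4, 7↦0, 8↦9, 9↦9, 10↦0]  zeros at y ∈ {7, 10}
  x = 10: [0↦0, 1↦8, 2↦7, 3↦8, 4↦0, 5↦5, 6↦1, 7↦10, 8↦10, 9↦1, 10↦5]  zeros at y ∈ {0, 4}
Collecting zeros: affine points = {(0, 6), (0, 7), (2, 0), (2, 9), (3, 9), (5, 4), (5, 10), (9, 7), (9, 10), (10, 0), (10, 4)}.
Total count |C(F_11)_aff| = 11.
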